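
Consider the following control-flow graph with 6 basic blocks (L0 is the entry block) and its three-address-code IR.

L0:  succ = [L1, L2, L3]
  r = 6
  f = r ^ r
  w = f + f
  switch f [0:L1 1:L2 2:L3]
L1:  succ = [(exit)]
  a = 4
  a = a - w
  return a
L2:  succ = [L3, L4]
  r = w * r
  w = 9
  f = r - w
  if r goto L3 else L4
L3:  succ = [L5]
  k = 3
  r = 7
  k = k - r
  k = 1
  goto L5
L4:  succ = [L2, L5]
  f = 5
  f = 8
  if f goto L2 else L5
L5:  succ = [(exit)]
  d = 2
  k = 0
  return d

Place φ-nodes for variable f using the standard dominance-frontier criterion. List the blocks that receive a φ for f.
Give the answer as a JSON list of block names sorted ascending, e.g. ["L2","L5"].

idom tree: L1←L0 L2←L0 L3←L0 L4←L2 L5←L0
Join-block Dom:
  L2: preds {L0,L4}: {L0} ∩ {L0,L2,L4} = {L0}; idom=L0
  L3: preds {L0,L2}: {L0} ∩ {L0,L2} = {L0}; idom=L0
  L5: preds {L3,L4}: {L0,L3} ∩ {L0,L2,L4} = {L0}; idom=L0

DF derivation:
  join L2 pred L0: · stop@L0
  join L2 pred L4: L4→L2 stop@L0
  join L3 pred L0: · stop@L0
  join L3 pred L2: L2 stop@L0
  join L5 pred L3: L3 stop@L0
  join L5 pred L4: L4→L2 stop@L0
  DF(L0)=∅
  DF(L1)=∅
  DF(L2)={L2,L3,L5}
  DF(L3)={L5}
  DF(L4)={L2,L5}
  DF(L5)=∅

φ for f: defs {L0,L2,L4}
  DF⁺ = {L2,L3,L5}

Answer: ["L2", "L3", "L5"]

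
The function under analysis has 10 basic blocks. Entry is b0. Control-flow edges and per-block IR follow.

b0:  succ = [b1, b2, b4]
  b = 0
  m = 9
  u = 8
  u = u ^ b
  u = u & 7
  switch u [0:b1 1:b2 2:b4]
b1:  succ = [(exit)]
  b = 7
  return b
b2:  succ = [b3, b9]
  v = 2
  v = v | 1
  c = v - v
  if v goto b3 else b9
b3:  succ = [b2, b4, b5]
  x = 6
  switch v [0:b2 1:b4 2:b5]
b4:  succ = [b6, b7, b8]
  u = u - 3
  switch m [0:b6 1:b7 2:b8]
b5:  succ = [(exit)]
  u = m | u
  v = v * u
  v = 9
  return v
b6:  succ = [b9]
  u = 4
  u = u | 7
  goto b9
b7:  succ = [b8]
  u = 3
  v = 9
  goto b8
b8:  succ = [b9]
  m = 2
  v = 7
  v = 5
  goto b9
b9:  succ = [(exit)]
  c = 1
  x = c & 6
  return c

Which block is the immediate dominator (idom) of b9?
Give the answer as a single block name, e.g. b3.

idom tree: b1←b0 b2←b0 b3←b2 b4←b0 b5←b3 b6←b4 b7←b4 b8←b4 b9←b0
Dom∩ at merges:
  b2: preds {b0,b3}: {b0} ∩ {b0,b2,b3} = {b0}; idom=b0
  b4: preds {b0,b3}: {b0} ∩ {b0,b2,b3} = {b0}; idom=b0
  b8: preds {b4,b7}: {b0,b4} ∩ {b0,b4,b7} = {b0,b4}; idom=b4
  b9: preds {b2,b6,b8}: {b0,b2} ∩ {b0,b4,b6} ∩ {b0,b4,b8} = {b0}; idom=b0

idom(b9) = b0

Answer: b0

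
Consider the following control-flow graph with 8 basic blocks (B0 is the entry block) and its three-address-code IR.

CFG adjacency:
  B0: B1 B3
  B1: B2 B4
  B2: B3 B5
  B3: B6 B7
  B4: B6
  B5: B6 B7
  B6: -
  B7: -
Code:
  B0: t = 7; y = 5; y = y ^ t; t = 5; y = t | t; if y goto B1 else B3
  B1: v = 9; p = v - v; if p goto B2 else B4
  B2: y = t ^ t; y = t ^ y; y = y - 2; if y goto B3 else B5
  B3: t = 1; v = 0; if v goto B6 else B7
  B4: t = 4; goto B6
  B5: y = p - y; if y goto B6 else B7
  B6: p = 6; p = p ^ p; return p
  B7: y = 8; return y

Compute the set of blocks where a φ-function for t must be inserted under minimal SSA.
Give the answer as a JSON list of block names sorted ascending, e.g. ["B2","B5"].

idom tree: B1←B0 B2←B1 B3←B0 B4←B1 B5←B2 B6←B0 B7←B0
Dom at joins:
  B3: preds {B0,B2}: {B0} ∩ {B0,B1,B2} = {B0}; idom=B0
  B6: preds {B3,B4,B5}: {B0,B3} ∩ {B0,B1,B4} ∩ {B0,B1,B2,B5} = {B0}; idom=B0
  B7: preds {B3,B5}: {B0,B3} ∩ {B0,B1,B2,B5} = {B0}; idom=B0

DF derivation:
  join B3 pred B0: · stop@B0
  join B3 pred B2: B2→B1 stop@B0
  join B6 pred B3: B3 stop@B0
  join B6 pred B4: B4→B1 stop@B0
  join B6 pred B5: B5→B2→B1 stop@B0
  join B7 pred B3: B3 stop@B0
  join B7 pred B5: B5→B2→B1 stop@B0
  B0: DF=∅
  B1: DF={B3,B6,B7}
  B2: DF={B3,B6,B7}
  B3: DF={B6,B7}
  B4: DF={B6}
  B5: DF={B6,B7}
  B6: DF=∅
  B7: DF=∅

φ for t: defs {B0,B3,B4}
  DF⁺ = {B6,B7}

Answer: ["B6", "B7"]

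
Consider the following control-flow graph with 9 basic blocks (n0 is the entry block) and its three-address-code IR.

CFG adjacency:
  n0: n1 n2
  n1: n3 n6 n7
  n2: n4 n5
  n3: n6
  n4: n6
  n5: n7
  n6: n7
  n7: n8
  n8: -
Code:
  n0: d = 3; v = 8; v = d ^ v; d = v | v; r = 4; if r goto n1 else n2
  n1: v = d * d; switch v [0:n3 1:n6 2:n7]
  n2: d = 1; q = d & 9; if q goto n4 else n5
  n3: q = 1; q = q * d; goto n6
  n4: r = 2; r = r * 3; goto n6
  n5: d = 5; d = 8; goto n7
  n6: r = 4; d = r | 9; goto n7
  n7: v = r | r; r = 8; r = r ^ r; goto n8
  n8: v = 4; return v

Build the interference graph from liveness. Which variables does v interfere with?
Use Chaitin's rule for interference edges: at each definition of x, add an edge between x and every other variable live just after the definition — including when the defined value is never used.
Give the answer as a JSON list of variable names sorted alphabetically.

Per-block:
  n0 def {d,r,v} use ∅
  n1 def {v} use {d}
  n2 def {d,q} use ∅
  n3 def {q} use {d}
  n4 def {r} use ∅
  n5 def {d} use ∅
  n6 def {d,r} use ∅
  n7 def {r,v} use {r}
  n8 def {v} use ∅

Backward fixpoint:
  live n0: ∅→{d,r}
  live n1: {d,r}→{d,r}
  live n2: {r}→{r}
  live n3: {d}→∅
  live n4: ∅→∅
  live n5: {r}→{r}
  live n6: ∅→{r}
  live n7: {r}→∅
  live n8: ∅→∅

Interference:
  d: {q,r,v}
  q: {d,r}
  r: {d,q,v}
  v: {d,r}

N(v) = ["d", "r"]

Answer: ["d", "r"]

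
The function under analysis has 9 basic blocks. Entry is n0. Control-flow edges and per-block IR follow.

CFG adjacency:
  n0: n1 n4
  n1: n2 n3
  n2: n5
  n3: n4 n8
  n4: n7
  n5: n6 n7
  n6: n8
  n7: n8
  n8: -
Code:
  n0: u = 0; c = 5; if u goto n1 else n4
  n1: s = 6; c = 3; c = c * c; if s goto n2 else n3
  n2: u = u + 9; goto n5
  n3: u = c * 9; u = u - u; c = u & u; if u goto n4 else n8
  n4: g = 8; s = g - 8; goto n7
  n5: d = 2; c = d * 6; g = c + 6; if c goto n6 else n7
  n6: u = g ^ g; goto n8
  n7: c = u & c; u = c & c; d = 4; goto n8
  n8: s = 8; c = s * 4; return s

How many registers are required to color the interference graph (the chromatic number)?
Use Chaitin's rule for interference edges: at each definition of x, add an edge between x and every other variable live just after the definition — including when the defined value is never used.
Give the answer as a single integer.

def/use:
  n0 def {c,u} use ∅
  n1 def {c,s} use ∅
  n2 def {u} use {u}
  n3 def {c,u} use {c}
  n4 def {g,s} use ∅
  n5 def {c,d,g} use ∅
  n6 def {u} use {g}
  n7 def {c,d,u} use {c,u}
  n8 def {c,s} use ∅

Live sets:
  n0: in=∅ out={c,u}
  n1: in={u} out={c,u}
  n2: in={u} out={u}
  n3: in={c} out={c,u}
  n4: in={c,u} out={c,u}
  n5: in={u} out={c,g,u}
  n6: in={g} out=∅
  n7: in={c,u} out=∅
  n8: in=∅ out=∅

Conflict graph:
  c: {g,s,u}
  d: {u}
  g: {c,u}
  s: {c,u}
  u: {c,d,g,s}

Chromatic number:
  clique {c,g,u} ⇒ need ≥ 3
  3-colouring: c0={u}  c1={c,d}  c2={g,s}
  χ = 3

Answer: 3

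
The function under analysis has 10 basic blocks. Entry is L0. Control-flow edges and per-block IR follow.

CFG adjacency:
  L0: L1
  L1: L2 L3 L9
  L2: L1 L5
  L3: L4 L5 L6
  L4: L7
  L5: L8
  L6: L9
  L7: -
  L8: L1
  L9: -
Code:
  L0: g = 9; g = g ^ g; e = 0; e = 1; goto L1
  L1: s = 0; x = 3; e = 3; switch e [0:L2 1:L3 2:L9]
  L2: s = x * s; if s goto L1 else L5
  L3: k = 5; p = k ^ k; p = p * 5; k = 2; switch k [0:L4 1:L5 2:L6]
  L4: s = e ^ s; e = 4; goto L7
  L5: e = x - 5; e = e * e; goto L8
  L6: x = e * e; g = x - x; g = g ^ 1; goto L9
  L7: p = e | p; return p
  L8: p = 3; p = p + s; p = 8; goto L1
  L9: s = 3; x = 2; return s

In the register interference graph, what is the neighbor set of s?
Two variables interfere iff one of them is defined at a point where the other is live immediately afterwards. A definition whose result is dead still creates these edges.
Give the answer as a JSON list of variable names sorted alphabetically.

Answer: ["e", "k", "p", "x"]

Derivation:
Block summaries:
  L0: {e,g} / ∅
  L1: {e,s,x} / ∅
  L2: {s} / {s,x}
  L3: {k,p} / ∅
  L4: {e,s} / {e,s}
  L5: {e} / {x}
  L6: {g,x} / {e}
  L7: {p} / {e,p}
  L8: {p} / {s}
  L9: {s,x} / ∅

Live sets:
  live L0: ∅→∅
  live L1: ∅→{e,s,x}
  live L2: {s,x}→{s,x}
  live L3: {e,s,x}→{e,p,s,x}
  live L4: {e,p,s}→{e,p}
  live L5: {s,x}→{s}
  live L6: {e}→∅
  live L7: {e,p}→∅
  live L8: {s}→∅
  live L9: ∅→∅

Conflict graph:
  e: {k,p,s,x}
  g: ∅
  k: {e,p,s,x}
  p: {e,k,s,x}
  s: {e,k,p,x}
  x: {e,k,p,s}

N(s) = ["e", "k", "p", "x"]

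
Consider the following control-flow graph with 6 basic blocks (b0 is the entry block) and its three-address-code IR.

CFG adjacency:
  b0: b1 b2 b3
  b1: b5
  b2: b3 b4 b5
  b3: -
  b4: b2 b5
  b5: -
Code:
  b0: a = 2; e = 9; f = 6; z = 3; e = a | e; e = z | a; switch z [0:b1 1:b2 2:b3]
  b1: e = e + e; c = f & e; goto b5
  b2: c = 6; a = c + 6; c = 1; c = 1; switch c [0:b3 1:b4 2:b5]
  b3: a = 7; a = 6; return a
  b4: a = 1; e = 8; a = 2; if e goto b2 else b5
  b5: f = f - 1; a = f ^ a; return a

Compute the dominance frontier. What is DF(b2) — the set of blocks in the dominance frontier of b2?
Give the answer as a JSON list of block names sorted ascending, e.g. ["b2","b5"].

idom tree: b1←b0 b2←b0 b3←b0 b4←b2 b5←b0
Dom at joins:
  b2: preds {b0,b4}: {b0} ∩ {b0,b2,b4} = {b0}; idom=b0
  b3: preds {b0,b2}: {b0} ∩ {b0,b2} = {b0}; idom=b0
  b5: preds {b1,b2,b4}: {b0,b1} ∩ {b0,b2} ∩ {b0,b2,b4} = {b0}; idom=b0

Frontier:
  join b2 pred b0: · stop@b0
  join b2 pred b4: b4→b2 stop@b0
  join b3 pred b0: · stop@b0
  join b3 pred b2: b2 stop@b0
  join b5 pred b1: b1 stop@b0
  join b5 pred b2: b2 stop@b0
  join b5 pred b4: b4→b2 stop@b0
  DF(b0)=∅
  DF(b1)={b5}
  DF(b2)={b2,b3,b5}
  DF(b3)=∅
  DF(b4)={b2,b5}
  DF(b5)=∅

DF(b2) = ["b2", "b3", "b5"]

Answer: ["b2", "b3", "b5"]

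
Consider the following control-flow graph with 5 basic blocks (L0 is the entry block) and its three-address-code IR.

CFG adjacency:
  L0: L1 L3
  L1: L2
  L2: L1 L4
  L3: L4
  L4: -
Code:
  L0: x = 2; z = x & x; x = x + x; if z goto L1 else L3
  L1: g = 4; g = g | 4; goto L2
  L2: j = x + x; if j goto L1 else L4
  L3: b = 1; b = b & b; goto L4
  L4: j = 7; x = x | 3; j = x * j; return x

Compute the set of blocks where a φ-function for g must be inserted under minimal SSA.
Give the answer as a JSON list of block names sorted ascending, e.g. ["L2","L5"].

Answer: ["L1", "L4"]

Working:
idom tree: L1←L0 L2←L1 L3←L0 L4←L0
Dom at joins:
  L1: preds {L0,L2}: {L0} ∩ {L0,L1,L2} = {L0}; idom=L0
  L4: preds {L2,L3}: {L0,L1,L2} ∩ {L0,L3} = {L0}; idom=L0

DF derivation:
  L1←L0: walk · to L0
  L1←L2: walk L2→L1 to L0
  L4←L2: walk L2→L1 to L0
  L4←L3: walk L3 to L0
  DF(L0)=∅
  DF(L1)={L1,L4}
  DF(L2)={L1,L4}
  DF(L3)={L4}
  DF(L4)=∅

φ for g: defs {L1}
  DF⁺ = {L1,L4}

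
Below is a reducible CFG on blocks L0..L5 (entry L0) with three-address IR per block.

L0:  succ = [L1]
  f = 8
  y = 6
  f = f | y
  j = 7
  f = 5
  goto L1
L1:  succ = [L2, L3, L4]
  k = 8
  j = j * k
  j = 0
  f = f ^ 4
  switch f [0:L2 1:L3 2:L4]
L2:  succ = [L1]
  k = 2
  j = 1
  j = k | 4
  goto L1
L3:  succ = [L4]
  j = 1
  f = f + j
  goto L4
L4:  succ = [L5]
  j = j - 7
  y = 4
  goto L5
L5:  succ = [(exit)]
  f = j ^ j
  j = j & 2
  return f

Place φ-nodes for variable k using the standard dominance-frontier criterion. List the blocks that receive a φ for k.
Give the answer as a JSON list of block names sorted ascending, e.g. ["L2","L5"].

Answer: ["L1"]

Working:
idom tree: L1←L0 L2←L1 L3←L1 L4←L1 L5←L4
Dom at joins:
  L1: preds {L0,L2}: {L0} ∩ {L0,L1,L2} = {L0}; idom=L0
  L4: preds {L1,L3}: {L0,L1} ∩ {L0,L1,L3} = {L0,L1}; idom=L1

DF walk-up:
  L1←L0: walk · to L0
  L1←L2: walk L2→L1 to L0
  L4←L1: walk · to L1
  L4←L3: walk L3 to L1
  L0: DF=∅
  L1: DF={L1}
  L2: DF={L1}
  L3: DF={L4}
  L4: DF=∅
  L5: DF=∅

φ for k: defs {L1,L2}
  DF⁺ = {L1}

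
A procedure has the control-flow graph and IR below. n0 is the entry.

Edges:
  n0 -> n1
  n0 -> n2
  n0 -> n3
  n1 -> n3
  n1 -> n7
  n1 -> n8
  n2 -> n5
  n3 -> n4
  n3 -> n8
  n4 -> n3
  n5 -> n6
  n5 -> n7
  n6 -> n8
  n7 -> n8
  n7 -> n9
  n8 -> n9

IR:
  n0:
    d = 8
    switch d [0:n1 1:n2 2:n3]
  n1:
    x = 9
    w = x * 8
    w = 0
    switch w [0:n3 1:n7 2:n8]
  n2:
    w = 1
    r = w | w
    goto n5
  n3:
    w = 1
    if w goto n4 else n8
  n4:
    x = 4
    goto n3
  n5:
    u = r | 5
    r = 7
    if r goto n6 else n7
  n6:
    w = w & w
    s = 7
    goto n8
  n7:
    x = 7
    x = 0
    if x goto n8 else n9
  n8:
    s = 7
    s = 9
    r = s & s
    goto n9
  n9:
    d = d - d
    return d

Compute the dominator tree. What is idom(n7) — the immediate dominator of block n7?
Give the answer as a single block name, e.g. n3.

idom tree: n1←n0 n2←n0 n3←n0 n4←n3 n5←n2 n6←n5 n7←n0 n8←n0 n9←n0
Dom∩ at merges:
  n3: preds {n0,n1,n4}: {n0} ∩ {n0,n1} ∩ {n0,n3,n4} = {n0}; idom=n0
  n7: preds {n1,n5}: {n0,n1} ∩ {n0,n2,n5} = {n0}; idom=n0
  n8: preds {n1,n3,n6,n7}: {n0,n1} ∩ {n0,n3} ∩ {n0,n2,n5,n6} ∩ {n0,n7} = {n0}; idom=n0
  n9: preds {n7,n8}: {n0,n7} ∩ {n0,n8} = {n0}; idom=n0

idom(n7) = n0

Answer: n0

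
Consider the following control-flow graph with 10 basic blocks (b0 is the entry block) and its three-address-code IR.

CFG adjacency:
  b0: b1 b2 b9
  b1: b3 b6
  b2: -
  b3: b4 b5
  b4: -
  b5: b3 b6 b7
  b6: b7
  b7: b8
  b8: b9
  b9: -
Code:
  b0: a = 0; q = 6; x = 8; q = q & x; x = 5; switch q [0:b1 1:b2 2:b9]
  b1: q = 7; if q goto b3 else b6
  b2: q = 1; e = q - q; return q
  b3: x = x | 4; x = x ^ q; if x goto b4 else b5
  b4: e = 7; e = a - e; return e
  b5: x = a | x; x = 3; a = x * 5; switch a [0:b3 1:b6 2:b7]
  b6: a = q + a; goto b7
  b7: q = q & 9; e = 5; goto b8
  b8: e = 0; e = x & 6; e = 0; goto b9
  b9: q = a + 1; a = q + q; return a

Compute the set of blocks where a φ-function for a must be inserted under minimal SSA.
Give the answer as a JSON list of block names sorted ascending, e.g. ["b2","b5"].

idom tree: b1←b0 b2←b0 b3←b1 b4←b3 b5←b3 b6←b1 b7←b1 b8←b7 b9←b0
Dom∩ at merges:
  b3: preds {b1,b5}: {b0,b1} ∩ {b0,b1,b3,b5} = {b0,b1}; idom=b1
  b6: preds {b1,b5}: {b0,b1} ∩ {b0,b1,b3,b5} = {b0,b1}; idom=b1
  b7: preds {b5,b6}: {b0,b1,b3,b5} ∩ {b0,b1,b6} = {b0,b1}; idom=b1
  b9: preds {b0,b8}: {b0} ∩ {b0,b1,b7,b8} = {b0}; idom=b0

DF derivation:
  b3←b1: walk · to b1
  b3←b5: walk b5→b3 to b1
  b6←b1: walk · to b1
  b6←b5: walk b5→b3 to b1
  b7←b5: walk b5→b3 to b1
  b7←b6: walk b6 to b1
  b9←b0: walk · to b0
  b9←b8: walk b8→b7→b1 to b0
  b0 → ∅
  b1 → {b9}
  b2 → ∅
  b3 → {b3,b6,b7}
  b4 → ∅
  b5 → {b3,b6,b7}
  b6 → {b7}
  b7 → {b9}
  b8 → {b9}
  b9 → ∅

φ for a: defs {b0,b5,b6,b9}
  DF⁺ = {b3,b6,b7,b9}

Answer: ["b3", "b6", "b7", "b9"]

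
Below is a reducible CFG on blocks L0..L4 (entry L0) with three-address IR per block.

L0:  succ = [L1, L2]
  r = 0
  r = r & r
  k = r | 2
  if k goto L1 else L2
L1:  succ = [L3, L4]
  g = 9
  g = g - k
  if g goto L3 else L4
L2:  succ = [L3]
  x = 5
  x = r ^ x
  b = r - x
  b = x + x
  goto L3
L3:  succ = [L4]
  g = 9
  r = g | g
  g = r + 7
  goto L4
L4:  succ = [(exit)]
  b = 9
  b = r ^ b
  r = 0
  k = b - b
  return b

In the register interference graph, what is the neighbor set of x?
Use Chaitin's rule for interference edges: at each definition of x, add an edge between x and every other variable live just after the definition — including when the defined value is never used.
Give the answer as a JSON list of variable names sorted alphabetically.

Answer: ["b", "r"]

Analysis:
Block summaries:
  L0 def {k,r} use ∅
  L1 def {g} use {k}
  L2 def {b,x} use {r}
  L3 def {g,r} use ∅
  L4 def {b,k,r} use {r}

Liveness:
  L0 li=∅ lo={k,r}
  L1 li={k,r} lo={r}
  L2 li={r} lo=∅
  L3 li=∅ lo={r}
  L4 li={r} lo=∅

Conflict graph:
  b: {k,r,x}
  g: {k,r}
  k: {b,g,r}
  r: {b,g,k,x}
  x: {b,r}

N(x) = ["b", "r"]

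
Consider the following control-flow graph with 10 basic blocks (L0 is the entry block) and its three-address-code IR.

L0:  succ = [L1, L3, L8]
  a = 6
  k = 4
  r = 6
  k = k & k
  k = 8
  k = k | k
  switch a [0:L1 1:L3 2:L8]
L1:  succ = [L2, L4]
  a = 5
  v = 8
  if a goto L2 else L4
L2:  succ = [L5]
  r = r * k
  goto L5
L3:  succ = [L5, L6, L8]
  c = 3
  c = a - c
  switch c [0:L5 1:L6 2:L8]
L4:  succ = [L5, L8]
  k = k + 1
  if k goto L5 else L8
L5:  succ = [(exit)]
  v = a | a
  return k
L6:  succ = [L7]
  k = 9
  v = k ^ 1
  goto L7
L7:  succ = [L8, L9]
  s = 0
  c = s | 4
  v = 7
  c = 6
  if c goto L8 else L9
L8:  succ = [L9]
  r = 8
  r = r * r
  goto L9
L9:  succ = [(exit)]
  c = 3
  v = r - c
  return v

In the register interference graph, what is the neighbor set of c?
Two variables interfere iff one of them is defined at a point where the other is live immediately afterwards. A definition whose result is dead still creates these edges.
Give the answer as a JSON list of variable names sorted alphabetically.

Answer: ["a", "k", "r"]

Analysis:
Block summaries:
  L0 def {a,k,r} use ∅
  L1 def {a,v} use ∅
  L2 def {r} use {k,r}
  L3 def {c} use {a}
  L4 def {k} use {k}
  L5 def {v} use {a,k}
  L6 def {k,v} use ∅
  L7 def {c,s,v} use ∅
  L8 def {r} use ∅
  L9 def {c,v} use {r}

Liveness:
  L0: in=∅ out={a,k,r}
  L1: in={k,r} out={a,k,r}
  L2: in={a,k,r} out={a,k}
  L3: in={a,k,r} out={a,k,r}
  L4: in={a,k} out={a,k}
  L5: in={a,k} out=∅
  L6: in={r} out={r}
  L7: in={r} out={r}
  L8: in=∅ out={r}
  L9: in={r} out=∅

Interference:
  a↔{c,k,r,v}
  c↔{a,k,r}
  k↔{a,c,r,v}
  r↔{a,c,k,s,v}
  s↔{r}
  v↔{a,k,r}

N(c) = ["a", "k", "r"]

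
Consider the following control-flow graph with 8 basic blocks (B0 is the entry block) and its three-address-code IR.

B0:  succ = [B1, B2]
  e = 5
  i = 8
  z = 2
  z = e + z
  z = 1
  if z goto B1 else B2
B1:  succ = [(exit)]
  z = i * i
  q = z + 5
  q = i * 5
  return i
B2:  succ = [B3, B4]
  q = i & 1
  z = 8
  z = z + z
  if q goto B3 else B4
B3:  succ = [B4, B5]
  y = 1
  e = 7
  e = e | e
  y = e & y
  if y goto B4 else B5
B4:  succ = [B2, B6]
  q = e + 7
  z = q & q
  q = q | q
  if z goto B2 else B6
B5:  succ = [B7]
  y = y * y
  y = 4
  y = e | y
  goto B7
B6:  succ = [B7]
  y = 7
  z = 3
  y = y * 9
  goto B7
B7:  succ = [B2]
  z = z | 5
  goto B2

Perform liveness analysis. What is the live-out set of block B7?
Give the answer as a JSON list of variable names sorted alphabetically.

Answer: ["e", "i"]

Analysis:
Block summaries:
  B0: {e,i,z} / ∅
  B1: {q,z} / {i}
  B2: {q,z} / {i}
  B3: {e,y} / ∅
  B4: {q,z} / {e}
  B5: {y} / {e,y}
  B6: {y,z} / ∅
  B7: {z} / {z}

Liveness:
  B0 li=∅ lo={e,i}
  B1 li={i} lo=∅
  B2 li={e,i} lo={e,i,z}
  B3 li={i,z} lo={e,i,y,z}
  B4 li={e,i} lo={e,i}
  B5 li={e,i,y,z} lo={e,i,z}
  B6 li={e,i} lo={e,i,z}
  B7 li={e,i,z} lo={e,i}

live-out(B7) = ["e", "i"]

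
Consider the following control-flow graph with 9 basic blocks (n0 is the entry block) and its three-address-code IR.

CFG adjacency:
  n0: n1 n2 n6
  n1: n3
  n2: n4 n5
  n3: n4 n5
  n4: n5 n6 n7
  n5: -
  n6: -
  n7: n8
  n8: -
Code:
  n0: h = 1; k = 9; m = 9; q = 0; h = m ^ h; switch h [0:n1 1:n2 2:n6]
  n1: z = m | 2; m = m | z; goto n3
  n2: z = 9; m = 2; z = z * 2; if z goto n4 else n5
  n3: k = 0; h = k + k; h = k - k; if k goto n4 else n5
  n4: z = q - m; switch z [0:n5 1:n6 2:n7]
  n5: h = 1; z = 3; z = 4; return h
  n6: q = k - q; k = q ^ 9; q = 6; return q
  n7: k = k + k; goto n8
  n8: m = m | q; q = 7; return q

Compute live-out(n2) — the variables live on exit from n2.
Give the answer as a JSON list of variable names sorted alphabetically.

Block summaries:
  n0: def={h,k,m,q} ue=∅
  n1: def={m,z} ue={m}
  n2: def={m,z} ue=∅
  n3: def={h,k} ue=∅
  n4: def={z} ue={m,q}
  n5: def={h,z} ue=∅
  n6: def={k,q} ue={k,q}
  n7: def={k} ue={k}
  n8: def={m,q} ue={m,q}

Backward fixpoint:
  live n0: ∅→{k,m,q}
  live n1: {m,q}→{m,q}
  live n2: {k,q}→{k,m,q}
  live n3: {m,q}→{k,m,q}
  live n4: {k,m,q}→{k,m,q}
  live n5: ∅→∅
  live n6: {k,q}→∅
  live n7: {k,m,q}→{m,q}
  live n8: {m,q}→∅

live-out(n2) = ["k", "m", "q"]

Answer: ["k", "m", "q"]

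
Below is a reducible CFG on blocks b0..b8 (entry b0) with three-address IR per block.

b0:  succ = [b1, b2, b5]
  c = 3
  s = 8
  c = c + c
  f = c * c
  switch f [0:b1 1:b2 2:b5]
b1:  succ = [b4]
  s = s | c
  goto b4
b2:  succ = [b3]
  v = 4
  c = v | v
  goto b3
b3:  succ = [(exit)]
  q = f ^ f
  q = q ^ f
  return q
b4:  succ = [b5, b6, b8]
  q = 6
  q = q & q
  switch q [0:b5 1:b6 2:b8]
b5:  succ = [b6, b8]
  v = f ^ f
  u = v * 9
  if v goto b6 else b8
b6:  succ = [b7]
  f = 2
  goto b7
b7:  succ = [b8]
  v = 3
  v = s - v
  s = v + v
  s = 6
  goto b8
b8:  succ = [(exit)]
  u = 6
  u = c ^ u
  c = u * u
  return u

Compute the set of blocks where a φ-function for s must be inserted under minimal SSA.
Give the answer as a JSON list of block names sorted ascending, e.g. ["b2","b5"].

Answer: ["b5", "b6", "b8"]

Analysis:
idom tree: b1←b0 b2←b0 b3←b2 b4←b1 b5←b0 b6←b0 b7←b6 b8←b0
Join-block Dom:
  b5: preds {b0,b4}: {b0} ∩ {b0,b1,b4} = {b0}; idom=b0
  b6: preds {b4,b5}: {b0,b1,b4} ∩ {b0,b5} = {b0}; idom=b0
  b8: preds {b4,b5,b7}: {b0,b1,b4} ∩ {b0,b5} ∩ {b0,b6,b7} = {b0}; idom=b0

DF derivation:
  join b5 pred b0: · stop@b0
  join b5 pred b4: b4→b1 stop@b0
  join b6 pred b4: b4→b1 stop@b0
  join b6 pred b5: b5 stop@b0
  join b8 pred b4: b4→b1 stop@b0
  join b8 pred b5: b5 stop@b0
  join b8 pred b7: b7→b6 stop@b0
  b0 → ∅
  b1 → {b5,b6,b8}
  b2 → ∅
  b3 → ∅
  b4 → {b5,b6,b8}
  b5 → {b6,b8}
  b6 → {b8}
  b7 → {b8}
  b8 → ∅

φ for s: defs {b0,b1,b7}
  DF⁺ = {b5,b6,b8}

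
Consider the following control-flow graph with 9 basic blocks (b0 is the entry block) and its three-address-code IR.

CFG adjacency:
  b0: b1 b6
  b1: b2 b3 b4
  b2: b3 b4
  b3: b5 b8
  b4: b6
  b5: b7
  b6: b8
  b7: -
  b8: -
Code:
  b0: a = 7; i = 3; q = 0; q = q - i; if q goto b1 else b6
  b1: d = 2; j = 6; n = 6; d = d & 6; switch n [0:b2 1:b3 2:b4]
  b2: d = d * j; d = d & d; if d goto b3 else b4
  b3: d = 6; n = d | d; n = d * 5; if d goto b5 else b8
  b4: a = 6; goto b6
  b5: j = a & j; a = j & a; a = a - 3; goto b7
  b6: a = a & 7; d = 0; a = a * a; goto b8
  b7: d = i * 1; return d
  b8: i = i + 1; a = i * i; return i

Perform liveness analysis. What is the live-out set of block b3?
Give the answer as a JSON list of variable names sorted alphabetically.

Answer: ["a", "i", "j"]

Working:
def/use:
  b0: def={a,i,q} ue=∅
  b1: def={d,j,n} ue=∅
  b2: def={d} ue={d,j}
  b3: def={d,n} ue=∅
  b4: def={a} ue=∅
  b5: def={a,j} ue={a,j}
  b6: def={a,d} ue={a}
  b7: def={d} ue={i}
  b8: def={a,i} ue={i}

Backward fixpoint:
  b0: in=∅ out={a,i}
  b1: in={a,i} out={a,d,i,j}
  b2: in={a,d,i,j} out={a,i,j}
  b3: in={a,i,j} out={a,i,j}
  b4: in={i} out={a,i}
  b5: in={a,i,j} out={i}
  b6: in={a,i} out={i}
  b7: in={i} out=∅
  b8: in={i} out=∅

live-out(b3) = ["a", "i", "j"]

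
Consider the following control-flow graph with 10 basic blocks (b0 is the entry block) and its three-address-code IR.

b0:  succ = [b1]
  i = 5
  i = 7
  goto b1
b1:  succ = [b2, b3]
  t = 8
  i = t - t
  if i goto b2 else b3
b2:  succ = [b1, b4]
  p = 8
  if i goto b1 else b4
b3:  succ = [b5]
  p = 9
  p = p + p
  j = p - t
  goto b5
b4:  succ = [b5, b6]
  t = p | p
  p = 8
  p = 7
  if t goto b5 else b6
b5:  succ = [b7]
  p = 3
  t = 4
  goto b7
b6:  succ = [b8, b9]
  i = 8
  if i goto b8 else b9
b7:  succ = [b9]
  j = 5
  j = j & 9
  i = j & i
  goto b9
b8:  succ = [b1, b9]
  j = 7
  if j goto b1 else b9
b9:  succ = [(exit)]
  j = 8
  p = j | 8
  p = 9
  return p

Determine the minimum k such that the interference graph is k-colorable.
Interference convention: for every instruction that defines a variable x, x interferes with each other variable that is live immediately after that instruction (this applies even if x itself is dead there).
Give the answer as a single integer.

def/use:
  b0 def {i} use ∅
  b1 def {i,t} use ∅
  b2 def {p} use {i}
  b3 def {j,p} use {t}
  b4 def {p,t} use {p}
  b5 def {p,t} use ∅
  b6 def {i} use ∅
  b7 def {i,j} use {i}
  b8 def {j} use ∅
  b9 def {j,p} use ∅

Liveness:
  live b0: ∅→∅
  live b1: ∅→{i,t}
  live b2: {i}→{i,p}
  live b3: {i,t}→{i}
  live b4: {i,p}→{i}
  live b5: {i}→{i}
  live b6: ∅→∅
  live b7: {i}→∅
  live b8: ∅→∅
  live b9: ∅→∅

Conflict graph:
  i↔{j,p,t}
  j↔{i}
  p↔{i,t}
  t↔{i,p}

Chromatic number:
  clique {i,p,t} ⇒ need ≥ 3
  3-colouring: R0={i}  R1={j,p}  R2={t}
  χ = 3

Answer: 3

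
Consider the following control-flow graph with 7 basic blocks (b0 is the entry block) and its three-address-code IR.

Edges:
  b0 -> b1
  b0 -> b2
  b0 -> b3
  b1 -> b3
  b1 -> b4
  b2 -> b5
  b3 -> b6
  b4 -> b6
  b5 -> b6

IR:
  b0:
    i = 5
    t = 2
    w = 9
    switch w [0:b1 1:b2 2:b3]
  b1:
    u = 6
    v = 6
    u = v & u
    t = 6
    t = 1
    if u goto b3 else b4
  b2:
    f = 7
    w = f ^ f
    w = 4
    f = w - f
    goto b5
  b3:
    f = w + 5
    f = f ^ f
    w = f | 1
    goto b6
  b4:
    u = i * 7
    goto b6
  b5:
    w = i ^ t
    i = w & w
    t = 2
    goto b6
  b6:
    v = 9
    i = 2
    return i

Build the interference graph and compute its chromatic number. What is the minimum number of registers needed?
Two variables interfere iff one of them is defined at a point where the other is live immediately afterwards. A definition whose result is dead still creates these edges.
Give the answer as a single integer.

Block summaries:
  b0: def={i,t,w} ue=∅
  b1: def={t,u,v} ue=∅
  b2: def={f,w} ue=∅
  b3: def={f,w} ue={w}
  b4: def={u} ue={i}
  b5: def={i,t,w} ue={i,t}
  b6: def={i,v} ue=∅

Liveness:
  b0: in=∅ out={i,t,w}
  b1: in={i,w} out={i,w}
  b2: in={i,t} out={i,t}
  b3: in={w} out=∅
  b4: in={i} out=∅
  b5: in={i,t} out=∅
  b6: in=∅ out=∅

Interference:
  f: {i,t,w}
  i: {f,t,u,v,w}
  t: {f,i,u,w}
  u: {i,t,v,w}
  v: {i,u,w}
  w: {f,i,t,u,v}

Chromatic number:
  {f,i,t,w} pairwise interfere (4-clique) ⇒ χ ≥ 4
  4-colouring: R0={i}  R1={w}  R2={t,v}  R3={f,u}
  χ = 4

Answer: 4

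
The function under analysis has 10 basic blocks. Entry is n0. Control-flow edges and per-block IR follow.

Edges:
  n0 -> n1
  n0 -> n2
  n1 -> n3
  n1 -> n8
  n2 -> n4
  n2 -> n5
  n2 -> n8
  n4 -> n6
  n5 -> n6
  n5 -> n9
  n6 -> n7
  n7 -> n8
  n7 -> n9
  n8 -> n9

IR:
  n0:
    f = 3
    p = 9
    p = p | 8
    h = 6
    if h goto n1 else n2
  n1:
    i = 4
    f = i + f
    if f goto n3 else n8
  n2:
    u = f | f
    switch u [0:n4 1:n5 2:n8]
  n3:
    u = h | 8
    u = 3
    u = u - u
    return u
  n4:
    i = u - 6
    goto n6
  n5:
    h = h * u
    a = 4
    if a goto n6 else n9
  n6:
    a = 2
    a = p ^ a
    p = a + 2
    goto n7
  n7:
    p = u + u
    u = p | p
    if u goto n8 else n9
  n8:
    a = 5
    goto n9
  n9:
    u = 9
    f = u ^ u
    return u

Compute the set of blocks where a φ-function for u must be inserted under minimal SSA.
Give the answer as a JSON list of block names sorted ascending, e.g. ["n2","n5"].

Answer: ["n8", "n9"]

Analysis:
idom tree: n1←n0 n2←n0 n3←n1 n4←n2 n5←n2 n6←n2 n7←n6 n8←n0 n9←n0
Join-block Dom:
  n6: preds {n4,n5}: {n0,n2,n4} ∩ {n0,n2,n5} = {n0,n2}; idom=n2
  n8: preds {n1,n2,n7}: {n0,n1} ∩ {n0,n2} ∩ {n0,n2,n6,n7} = {n0}; idom=n0
  n9: preds {n5,n7,n8}: {n0,n2,n5} ∩ {n0,n2,n6,n7} ∩ {n0,n8} = {n0}; idom=n0

DF walk-up:
  join n6 pred n4: n4 stop@n2
  join n6 pred n5: n5 stop@n2
  join n8 pred n1: n1 stop@n0
  join n8 pred n2: n2 stop@n0
  join n8 pred n7: n7→n6→n2 stop@n0
  join n9 pred n5: n5→n2 stop@n0
  join n9 pred n7: n7→n6→n2 stop@n0
  join n9 pred n8: n8 stop@n0
  n0 → ∅
  n1 → {n8}
  n2 → {n8,n9}
  n3 → ∅
  n4 → {n6}
  n5 → {n6,n9}
  n6 → {n8,n9}
  n7 → {n8,n9}
  n8 → {n9}
  n9 → ∅

φ for u: defs {n2,n3,n7,n9}
  DF⁺ = {n8,n9}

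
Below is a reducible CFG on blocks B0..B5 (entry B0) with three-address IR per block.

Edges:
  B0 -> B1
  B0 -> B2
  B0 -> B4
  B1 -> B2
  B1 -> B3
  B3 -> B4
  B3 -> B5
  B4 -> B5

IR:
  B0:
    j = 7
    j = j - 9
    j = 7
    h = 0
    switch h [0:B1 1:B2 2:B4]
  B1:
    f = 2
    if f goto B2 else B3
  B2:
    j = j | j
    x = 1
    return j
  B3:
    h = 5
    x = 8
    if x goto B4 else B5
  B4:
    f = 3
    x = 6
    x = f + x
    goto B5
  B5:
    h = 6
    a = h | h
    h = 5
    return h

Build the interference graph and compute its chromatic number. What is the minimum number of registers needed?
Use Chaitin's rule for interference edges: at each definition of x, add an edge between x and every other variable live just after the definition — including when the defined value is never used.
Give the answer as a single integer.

Answer: 3

Working:
Block summaries:
  B0: def={h,j} ue=∅
  B1: def={f} ue=∅
  B2: def={j,x} ue={j}
  B3: def={h,x} ue=∅
  B4: def={f,x} ue=∅
  B5: def={a,h} ue=∅

Live sets:
  live B0: ∅→{j}
  live B1: {j}→{j}
  live B2: {j}→∅
  live B3: ∅→∅
  live B4: ∅→∅
  live B5: ∅→∅

Conflict graph:
  a — ∅
  f — {j,x}
  h — {j}
  j — {f,h,x}
  x — {f,j}

Colouring:
  clique {f,j,x} ⇒ need ≥ 3
  3-colouring: c0={a,j}  c1={f,h}  c2={x}
  χ = 3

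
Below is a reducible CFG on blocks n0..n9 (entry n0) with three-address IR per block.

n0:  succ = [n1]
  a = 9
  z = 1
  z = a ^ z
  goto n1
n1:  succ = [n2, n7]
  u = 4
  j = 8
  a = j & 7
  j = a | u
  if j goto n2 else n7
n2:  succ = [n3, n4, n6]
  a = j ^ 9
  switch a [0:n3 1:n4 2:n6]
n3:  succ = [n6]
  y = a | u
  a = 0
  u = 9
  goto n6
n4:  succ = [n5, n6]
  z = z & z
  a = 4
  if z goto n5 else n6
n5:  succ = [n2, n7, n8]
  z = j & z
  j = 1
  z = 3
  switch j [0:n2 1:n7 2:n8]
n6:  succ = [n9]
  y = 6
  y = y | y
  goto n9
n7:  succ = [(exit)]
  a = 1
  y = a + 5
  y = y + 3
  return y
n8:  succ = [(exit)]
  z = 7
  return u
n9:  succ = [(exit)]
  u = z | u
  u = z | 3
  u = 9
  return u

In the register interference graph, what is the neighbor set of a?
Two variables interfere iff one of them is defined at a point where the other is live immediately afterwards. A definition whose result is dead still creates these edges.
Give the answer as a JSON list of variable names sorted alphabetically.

Per-block:
  n0 def {a,z} use ∅
  n1 def {a,j,u} use ∅
  n2 def {a} use {j}
  n3 def {a,u,y} use {a,u}
  n4 def {a,z} use {z}
  n5 def {j,z} use {j,z}
  n6 def {y} use ∅
  n7 def {a,y} use ∅
  n8 def {z} use {u}
  n9 def {u} use {u,z}

Backward fixpoint:
  n0 li=∅ lo={z}
  n1 li={z} lo={j,u,z}
  n2 li={j,u,z} lo={a,j,u,z}
  n3 li={a,u,z} lo={u,z}
  n4 li={j,u,z} lo={j,u,z}
  n5 li={j,u,z} lo={j,u,z}
  n6 li={u,z} lo={u,z}
  n7 li=∅ lo=∅
  n8 li={u} lo=∅
  n9 li={u,z} lo=∅

Conflict graph:
  a — {j,u,z}
  j — {a,u,z}
  u — {a,j,y,z}
  y — {u,z}
  z — {a,j,u,y}

N(a) = ["j", "u", "z"]

Answer: ["j", "u", "z"]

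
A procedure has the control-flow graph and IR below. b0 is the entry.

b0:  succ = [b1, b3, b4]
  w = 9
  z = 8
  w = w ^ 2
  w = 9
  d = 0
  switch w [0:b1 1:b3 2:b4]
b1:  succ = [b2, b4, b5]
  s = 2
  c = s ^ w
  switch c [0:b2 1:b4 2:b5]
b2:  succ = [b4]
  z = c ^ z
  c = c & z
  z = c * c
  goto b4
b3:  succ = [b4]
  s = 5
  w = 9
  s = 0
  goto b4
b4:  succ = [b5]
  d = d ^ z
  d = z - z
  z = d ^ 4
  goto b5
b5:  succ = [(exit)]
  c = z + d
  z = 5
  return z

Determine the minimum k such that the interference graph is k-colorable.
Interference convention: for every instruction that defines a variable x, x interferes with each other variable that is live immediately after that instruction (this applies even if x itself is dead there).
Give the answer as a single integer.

Per-block:
  b0: {d,w,z} / ∅
  b1: {c,s} / {w}
  b2: {c,z} / {c,z}
  b3: {s,w} / ∅
  b4: {d,z} / {d,z}
  b5: {c,z} / {d,z}

Liveness:
  b0: in=∅ out={d,w,z}
  b1: in={d,w,z} out={c,d,z}
  b2: in={c,d,z} out={d,z}
  b3: in={d,z} out={d,z}
  b4: in={d,z} out={d,z}
  b5: in={d,z} out=∅

Interfere edges:
  c↔{d,z}
  d↔{c,s,w,z}
  s↔{d,w,z}
  w↔{d,s,z}
  z↔{c,d,s,w}

Chromatic number:
  clique {d,s,w,z} ⇒ need ≥ 4
  assign c→c2 d→c0 s→c2 w→c3 z→c1 — no edge inside a register ⇒ χ ≤ 4
  χ = 4

Answer: 4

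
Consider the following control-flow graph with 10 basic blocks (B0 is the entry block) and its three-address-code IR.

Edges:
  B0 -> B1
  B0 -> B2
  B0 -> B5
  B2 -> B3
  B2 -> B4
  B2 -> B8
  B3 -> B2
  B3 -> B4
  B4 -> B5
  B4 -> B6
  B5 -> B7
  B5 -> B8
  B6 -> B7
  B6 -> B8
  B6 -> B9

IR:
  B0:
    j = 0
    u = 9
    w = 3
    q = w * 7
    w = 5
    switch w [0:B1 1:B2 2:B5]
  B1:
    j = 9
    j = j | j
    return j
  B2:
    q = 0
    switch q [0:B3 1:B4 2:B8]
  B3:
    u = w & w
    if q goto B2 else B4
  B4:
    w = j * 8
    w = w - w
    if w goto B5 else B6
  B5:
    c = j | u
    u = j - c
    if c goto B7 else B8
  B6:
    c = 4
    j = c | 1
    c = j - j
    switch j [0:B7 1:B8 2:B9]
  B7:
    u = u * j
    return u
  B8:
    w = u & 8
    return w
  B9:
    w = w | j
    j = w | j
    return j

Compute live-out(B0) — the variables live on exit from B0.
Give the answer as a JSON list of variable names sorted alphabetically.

Block summaries:
  B0: def={j,q,u,w} ue=∅
  B1: def={j} ue=∅
  B2: def={q} ue=∅
  B3: def={u} ue={q,w}
  B4: def={w} ue={j}
  B5: def={c,u} ue={j,u}
  B6: def={c,j} ue=∅
  B7: def={u} ue={j,u}
  B8: def={w} ue={u}
  B9: def={j,w} ue={j,w}

Backward fixpoint:
  B0 li=∅ lo={j,u,w}
  B1 li=∅ lo=∅
  B2 li={j,u,w} lo={j,q,u,w}
  B3 li={j,q,w} lo={j,u,w}
  B4 li={j,u} lo={j,u,w}
  B5 li={j,u} lo={j,u}
  B6 li={u,w} lo={j,u,w}
  B7 li={j,u} lo=∅
  B8 li={u} lo=∅
  B9 li={j,w} lo=∅

live-out(B0) = ["j", "u", "w"]

Answer: ["j", "u", "w"]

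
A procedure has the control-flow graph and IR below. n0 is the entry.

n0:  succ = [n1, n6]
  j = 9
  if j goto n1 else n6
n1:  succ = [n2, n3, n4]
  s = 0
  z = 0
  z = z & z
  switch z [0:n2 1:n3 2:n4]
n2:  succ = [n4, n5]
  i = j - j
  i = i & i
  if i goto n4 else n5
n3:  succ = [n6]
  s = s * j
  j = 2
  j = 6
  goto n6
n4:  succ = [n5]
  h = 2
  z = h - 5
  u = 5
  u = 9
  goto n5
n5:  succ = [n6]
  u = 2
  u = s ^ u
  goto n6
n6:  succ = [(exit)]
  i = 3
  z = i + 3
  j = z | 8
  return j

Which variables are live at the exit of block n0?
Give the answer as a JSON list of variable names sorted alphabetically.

Block summaries:
  n0: def={j} ue=∅
  n1: def={s,z} ue=∅
  n2: def={i} ue={j}
  n3: def={j,s} ue={j,s}
  n4: def={h,u,z} ue=∅
  n5: def={u} ue={s}
  n6: def={i,j,z} ue=∅

Backward fixpoint:
  live n0: ∅→{j}
  live n1: {j}→{j,s}
  live n2: {j,s}→{s}
  live n3: {j,s}→∅
  live n4: {s}→{s}
  live n5: {s}→∅
  live n6: ∅→∅

live-out(n0) = ["j"]

Answer: ["j"]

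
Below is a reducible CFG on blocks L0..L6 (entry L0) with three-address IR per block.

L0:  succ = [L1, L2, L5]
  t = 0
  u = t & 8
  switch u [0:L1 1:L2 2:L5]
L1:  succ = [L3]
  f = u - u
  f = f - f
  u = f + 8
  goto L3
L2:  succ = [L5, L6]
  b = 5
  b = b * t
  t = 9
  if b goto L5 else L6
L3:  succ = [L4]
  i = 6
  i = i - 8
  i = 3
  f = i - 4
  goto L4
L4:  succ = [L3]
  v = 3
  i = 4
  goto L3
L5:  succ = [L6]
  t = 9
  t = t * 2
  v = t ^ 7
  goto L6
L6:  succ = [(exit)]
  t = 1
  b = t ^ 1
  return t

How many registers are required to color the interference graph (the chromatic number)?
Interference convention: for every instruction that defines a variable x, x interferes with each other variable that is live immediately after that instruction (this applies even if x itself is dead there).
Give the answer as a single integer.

def/use:
  L0 def {t,u} use ∅
  L1 def {f,u} use {u}
  L2 def {b,t} use {t}
  L3 def {f,i} use ∅
  L4 def {i,v} use ∅
  L5 def {t,v} use ∅
  L6 def {b,t} use ∅

Live sets:
  live L0: ∅→{t,u}
  live L1: {u}→∅
  live L2: {t}→∅
  live L3: ∅→∅
  live L4: ∅→∅
  live L5: ∅→∅
  live L6: ∅→∅

Interfere edges:
  b↔{t}
  f↔∅
  i↔∅
  t↔{b,u}
  u↔{t}
  v↔∅

Registers:
  clique {b,t} ⇒ need ≥ 2
  assign b→c1 f→c0 i→c0 t→c0 u→c1 v→c0 — no edge inside a register ⇒ χ ≤ 2
  χ = 2

Answer: 2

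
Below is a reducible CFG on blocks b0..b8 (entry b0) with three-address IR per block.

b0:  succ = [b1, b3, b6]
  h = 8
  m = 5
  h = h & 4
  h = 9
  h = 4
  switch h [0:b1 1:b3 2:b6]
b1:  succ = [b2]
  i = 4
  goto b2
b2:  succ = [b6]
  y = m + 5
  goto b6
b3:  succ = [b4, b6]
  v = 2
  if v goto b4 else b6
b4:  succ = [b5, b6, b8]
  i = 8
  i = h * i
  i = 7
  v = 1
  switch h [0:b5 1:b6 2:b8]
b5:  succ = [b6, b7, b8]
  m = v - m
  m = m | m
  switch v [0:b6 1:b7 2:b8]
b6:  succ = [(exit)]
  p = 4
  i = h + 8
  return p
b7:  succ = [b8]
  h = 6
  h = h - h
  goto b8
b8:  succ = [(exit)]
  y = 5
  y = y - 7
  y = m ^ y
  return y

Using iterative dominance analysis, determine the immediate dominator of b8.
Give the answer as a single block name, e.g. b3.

Answer: b4

Derivation:
idom tree: b1←b0 b2←b1 b3←b0 b4←b3 b5←b4 b6←b0 b7←b5 b8←b4
Dom at joins:
  b6: preds {b0,b2,b3,b4,b5}: {b0} ∩ {b0,b1,b2} ∩ {b0,b3} ∩ {b0,b3,b4} ∩ {b0,b3,b4,b5} = {b0}; idom=b0
  b8: preds {b4,b5,b7}: {b0,b3,b4} ∩ {b0,b3,b4,b5} ∩ {b0,b3,b4,b5,b7} = {b0,b3,b4}; idom=b4

idom(b8) = b4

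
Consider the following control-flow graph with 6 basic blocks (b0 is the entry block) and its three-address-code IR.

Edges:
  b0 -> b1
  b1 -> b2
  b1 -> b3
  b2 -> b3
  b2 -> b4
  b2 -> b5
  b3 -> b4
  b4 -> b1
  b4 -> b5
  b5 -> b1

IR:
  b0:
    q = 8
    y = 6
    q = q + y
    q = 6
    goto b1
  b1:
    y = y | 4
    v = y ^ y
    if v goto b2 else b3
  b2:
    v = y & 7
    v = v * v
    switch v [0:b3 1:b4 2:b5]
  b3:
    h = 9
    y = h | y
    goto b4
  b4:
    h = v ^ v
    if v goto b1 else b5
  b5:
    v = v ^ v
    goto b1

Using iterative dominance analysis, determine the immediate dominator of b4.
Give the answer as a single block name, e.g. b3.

idom tree: b1←b0 b2←b1 b3←b1 b4←b1 b5←b1
Dom∩ at merges:
  b1: preds {b0,b4,b5}: {b0} ∩ {b0,b1,b4} ∩ {b0,b1,b5} = {b0}; idom=b0
  b3: preds {b1,b2}: {b0,b1} ∩ {b0,b1,b2} = {b0,b1}; idom=b1
  b4: preds {b2,b3}: {b0,b1,b2} ∩ {b0,b1,b3} = {b0,b1}; idom=b1
  b5: preds {b2,b4}: {b0,b1,b2} ∩ {b0,b1,b4} = {b0,b1}; idom=b1

idom(b4) = b1

Answer: b1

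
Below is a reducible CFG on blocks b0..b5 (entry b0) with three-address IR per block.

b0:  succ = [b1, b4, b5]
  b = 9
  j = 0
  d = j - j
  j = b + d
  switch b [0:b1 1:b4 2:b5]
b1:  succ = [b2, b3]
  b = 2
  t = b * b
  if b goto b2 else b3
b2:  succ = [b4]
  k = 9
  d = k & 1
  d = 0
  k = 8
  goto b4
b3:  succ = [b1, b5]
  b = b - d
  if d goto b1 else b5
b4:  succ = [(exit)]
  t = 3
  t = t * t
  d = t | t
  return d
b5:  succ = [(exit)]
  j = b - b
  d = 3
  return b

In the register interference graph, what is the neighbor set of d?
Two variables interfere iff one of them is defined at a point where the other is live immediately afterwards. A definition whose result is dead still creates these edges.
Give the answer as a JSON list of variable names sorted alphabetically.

def/use:
  b0: def={b,d,j} ue=∅
  b1: def={b,t} ue=∅
  b2: def={d,k} ue=∅
  b3: def={b} ue={b,d}
  b4: def={d,t} ue=∅
  b5: def={d,j} ue={b}

Liveness:
  b0 li=∅ lo={b,d}
  b1 li={d} lo={b,d}
  b2 li=∅ lo=∅
  b3 li={b,d} lo={b,d}
  b4 li=∅ lo=∅
  b5 li={b} lo=∅

Interfere edges:
  b↔{d,j,t}
  d↔{b,j,t}
  j↔{b,d}
  k↔∅
  t↔{b,d}

N(d) = ["b", "j", "t"]

Answer: ["b", "j", "t"]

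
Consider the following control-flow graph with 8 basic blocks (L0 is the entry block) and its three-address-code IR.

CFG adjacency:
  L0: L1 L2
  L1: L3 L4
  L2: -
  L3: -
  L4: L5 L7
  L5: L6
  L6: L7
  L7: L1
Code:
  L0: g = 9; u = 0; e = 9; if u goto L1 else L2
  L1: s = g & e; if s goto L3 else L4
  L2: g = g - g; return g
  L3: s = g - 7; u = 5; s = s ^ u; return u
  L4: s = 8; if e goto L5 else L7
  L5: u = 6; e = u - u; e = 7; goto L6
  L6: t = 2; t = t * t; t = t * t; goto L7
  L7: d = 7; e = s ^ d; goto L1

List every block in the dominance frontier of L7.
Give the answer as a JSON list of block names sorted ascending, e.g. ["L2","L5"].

Answer: ["L1"]

Derivation:
idom tree: L1←L0 L2←L0 L3←L1 L4←L1 L5←L4 L6←L5 L7←L4
Join-block Dom:
  L1: preds {L0,L7}: {L0} ∩ {L0,L1,L4,L7} = {L0}; idom=L0
  L7: preds {L4,L6}: {L0,L1,L4} ∩ {L0,L1,L4,L5,L6} = {L0,L1,L4}; idom=L4

DF walk-up:
  L1←L0: walk · to L0
  L1←L7: walk L7→L4→L1 to L0
  L7←L4: walk · to L4
  L7←L6: walk L6→L5 to L4
  DF(L0)=∅
  DF(L1)={L1}
  DF(L2)=∅
  DF(L3)=∅
  DF(L4)={L1}
  DF(L5)={L7}
  DF(L6)={L7}
  DF(L7)={L1}

DF(L7) = ["L1"]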